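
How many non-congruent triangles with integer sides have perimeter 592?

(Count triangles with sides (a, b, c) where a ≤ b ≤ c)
Let a ≤ b ≤ c with a + b + c = 592. The only binding inequality is a + b > c, i.e. 592 − c > c, so c < 592/2; and c ≥ 592/3 since c is the largest side.
So 198 ≤ c ≤ 295. For each c, b runs from ⌈(592 − c)/2⌉ up to c (then a = 592 − b − c satisfies 1 ≤ a ≤ b automatically), giving c − ⌈(592 − c)/2⌉ + 1 choices.
Summing over c: 2 + 3 + 5 + 6 + … + 146 + 147  (98 terms, c = 198, …, 295) = 7301
Check (closed form: nearest integer to p²/48 for even p, (p+3)²/48 for odd p): 592²/48 = 350464/48 ≈ 7301.33 → 7301

7301 triangles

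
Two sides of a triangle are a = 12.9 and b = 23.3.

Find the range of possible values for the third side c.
Triangle inequality: |a − b| < c < a + b
|a − b| = |12.9 − 23.3| = 10.4
a + b = 12.9 + 23.3 = 36.2

10.4 < c < 36.2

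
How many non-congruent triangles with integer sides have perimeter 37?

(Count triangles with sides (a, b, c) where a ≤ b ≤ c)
Let a ≤ b ≤ c with a + b + c = 37. The only binding inequality is a + b > c, i.e. 37 − c > c, so c < 37/2; and c ≥ 37/3 since c is the largest side.
So 13 ≤ c ≤ 18. For each c, b runs from ⌈(37 − c)/2⌉ up to c (then a = 37 − b − c satisfies 1 ≤ a ≤ b automatically), giving c − ⌈(37 − c)/2⌉ + 1 choices.
Summing over c: 2 + 3 + 5 + 6 + 8 + 9 = 33
Check (closed form: nearest integer to p²/48 for even p, (p+3)²/48 for odd p): (37+3)²/48 = 40²/48 = 1600/48 ≈ 33.33 → 33

33 triangles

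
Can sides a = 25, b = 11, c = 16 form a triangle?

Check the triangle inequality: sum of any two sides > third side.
a + b vs c: 25 + 11 = 36 > 16  ✓
a + c vs b: 25 + 16 = 41 > 11  ✓
b + c vs a: 11 + 16 = 27 > 25  ✓

Yes, triangle inequality satisfied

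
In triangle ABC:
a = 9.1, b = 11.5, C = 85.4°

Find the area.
Two sides and the included angle (SAS): A = ½·a·b·sin(C) = ½·9.1·11.5·sin(85.4°)
sin(85.4°) ≈ 0.996779
A ≈ ½·104.65·0.996779 = 52.325·0.996779 ≈ 52.1565

Area = 52.16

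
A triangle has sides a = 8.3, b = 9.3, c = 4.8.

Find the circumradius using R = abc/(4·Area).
First find the area with Heron's formula.
s = (8.3 + 9.3 + 4.8)/2 = 11.2
Area = √(s(s−a)(s−b)(s−c)) = √(11.2·2.9·1.9·6.4) ≈ √394.957 ≈ 19.8735
abc = 8.3·9.3·4.8 = 370.512
R = abc/(4·Area) ≈ 370.512/(4·19.8735) = 370.512/79.4941 ≈ 4.66088

R = 4.661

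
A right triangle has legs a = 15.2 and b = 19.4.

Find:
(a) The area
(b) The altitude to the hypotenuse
(a) The legs are perpendicular, so Area = ½·a·b = ½·15.2·19.4 = ½·294.88 = 147.44
(b) Hypotenuse c = √(a² + b²) = √(231.04 + 376.36) = √607.4 ≈ 24.6455
    Area = ½·c·h_c  ⇒  h_c = 2·Area/c = 294.88/24.6455 ≈ 11.9649

Area = 147.44, h_c = 11.96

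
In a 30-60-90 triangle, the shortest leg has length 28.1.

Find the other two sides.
In a 30-60-90 triangle the sides are in ratio 1 : √3 : 2 (short leg : long leg : hypotenuse).
Long leg = 28.1·√3 ≈ 28.1·1.73205 ≈ 48.6706
Hypotenuse = 2·28.1 = 56.2

Long leg = 28.1√3 = 48.67, Hypotenuse = 56.2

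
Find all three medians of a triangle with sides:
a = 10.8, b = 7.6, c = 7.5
Median formula: m_a = ½√(2b² + 2c² − a²) (and cyclically). a² = 116.64, b² = 57.76, c² = 56.25.
m_a = ½√(2·57.76 + 2·56.25 − 116.64) = ½√111.38 ≈ ½·10.5537 ≈ 5.27684
m_b = ½√(2·116.64 + 2·56.25 − 57.76) = ½√288.02 ≈ ½·16.9712 ≈ 8.48558
m_c = ½√(2·116.64 + 2·57.76 − 56.25) = ½√292.55 ≈ ½·17.1041 ≈ 8.55205

m_a = 5.277, m_b = 8.486, m_c = 8.552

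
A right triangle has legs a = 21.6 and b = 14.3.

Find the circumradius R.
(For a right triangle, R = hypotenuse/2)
Hypotenuse c = √(a² + b²) = √(466.56 + 204.49) = √671.05 ≈ 25.9046
R = c/2 ≈ 25.9046/2 ≈ 12.9523

R = 12.95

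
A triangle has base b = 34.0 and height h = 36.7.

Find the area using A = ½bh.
A = ½·b·h = ½·34.0·36.7 = ½·1247.8 = 623.9

Area = 623.9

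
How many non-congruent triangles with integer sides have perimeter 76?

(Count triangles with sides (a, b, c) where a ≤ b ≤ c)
Let a ≤ b ≤ c with a + b + c = 76. The only binding inequality is a + b > c, i.e. 76 − c > c, so c < 76/2; and c ≥ 76/3 since c is the largest side.
So 26 ≤ c ≤ 37. For each c, b runs from ⌈(76 − c)/2⌉ up to c (then a = 76 − b − c satisfies 1 ≤ a ≤ b automatically), giving c − ⌈(76 − c)/2⌉ + 1 choices.
Summing over c: 2 + 3 + 5 + 6 + 8 + 9 + 11 + 12 + 14 + 15 + 17 + 18 = 120
Check (closed form: nearest integer to p²/48 for even p, (p+3)²/48 for odd p): 76²/48 = 5776/48 ≈ 120.33 → 120

120 triangles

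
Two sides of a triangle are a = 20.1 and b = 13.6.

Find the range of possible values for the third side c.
Triangle inequality: |a − b| < c < a + b
|a − b| = |20.1 − 13.6| = 6.5
a + b = 20.1 + 13.6 = 33.7

6.5 < c < 33.7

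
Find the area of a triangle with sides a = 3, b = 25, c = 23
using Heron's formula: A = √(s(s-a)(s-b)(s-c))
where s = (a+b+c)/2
s = (3 + 25 + 23)/2 = 51/2 = 25.5
s − a = 22.5, s − b = 0.5, s − c = 2.5
s(s−a)(s−b)(s−c) = 25.5·22.5·0.5·2.5 = 717.1875
Area = √717.1875 ≈ 26.7804

s = 25.5, Area = 26.78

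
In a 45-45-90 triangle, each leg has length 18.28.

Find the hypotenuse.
In a 45-45-90 triangle the sides are in ratio 1 : 1 : √2, so hypotenuse = leg·√2.
Hypotenuse = 18.28·√2 ≈ 18.28·1.41421 ≈ 25.8518

Hypotenuse = 18.28√2 = 25.85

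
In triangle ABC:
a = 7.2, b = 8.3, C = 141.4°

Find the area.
Two sides and the included angle (SAS): A = ½·a·b·sin(C) = ½·7.2·8.3·sin(141.4°)
sin(141.4°) ≈ 0.62388
A ≈ ½·59.76·0.62388 = 29.88·0.62388 ≈ 18.6415

Area = 18.64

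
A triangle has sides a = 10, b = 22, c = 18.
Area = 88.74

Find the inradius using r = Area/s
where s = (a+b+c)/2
s = (10 + 22 + 18)/2 = 50/2 = 25
r = Area/s = 88.74/25 ≈ 3.5496

r = 3.55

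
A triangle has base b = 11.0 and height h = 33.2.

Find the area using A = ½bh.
A = ½·b·h = ½·11.0·33.2 = ½·365.2 = 182.6

Area = 182.6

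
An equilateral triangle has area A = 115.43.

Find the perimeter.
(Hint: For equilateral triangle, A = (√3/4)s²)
A = (√3/4)s²  ⇒  s² = 4A/√3 = 4·115.43/√3 = 461.72/1.73205 ≈ 266.574
s ≈ √266.574 ≈ 16.3271
Perimeter = 3s ≈ 3·16.3271 ≈ 48.9813

Perimeter = 48.98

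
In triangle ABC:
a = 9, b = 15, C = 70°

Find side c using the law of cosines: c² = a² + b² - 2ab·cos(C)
c² = 9² + 15² − 2·9·15·cos(70°)
cos(70°) ≈ 0.34202
c² ≈ 81 + 225 − 270·(0.34202) ≈ 306 − 92.3454 ≈ 213.655
c ≈ √213.655 ≈ 14.6169

c = 14.62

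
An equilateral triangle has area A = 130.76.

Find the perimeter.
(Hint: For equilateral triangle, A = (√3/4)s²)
A = (√3/4)s²  ⇒  s² = 4A/√3 = 4·130.76/√3 = 523.04/1.73205 ≈ 301.977
s ≈ √301.977 ≈ 17.3775
Perimeter = 3s ≈ 3·17.3775 ≈ 52.1325

Perimeter = 52.13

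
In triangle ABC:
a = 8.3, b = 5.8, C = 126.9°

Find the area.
Two sides and the included angle (SAS): A = ½·a·b·sin(C) = ½·8.3·5.8·sin(126.9°)
sin(126.9°) ≈ 0.799685
A ≈ ½·48.14·0.799685 = 24.07·0.799685 ≈ 19.2484

Area = 19.25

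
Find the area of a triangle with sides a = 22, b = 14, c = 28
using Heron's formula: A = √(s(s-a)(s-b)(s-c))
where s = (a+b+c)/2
s = (22 + 14 + 28)/2 = 64/2 = 32
s − a = 10, s − b = 18, s − c = 4
s(s−a)(s−b)(s−c) = 32·10·18·4 = 23040
Area = √23040 ≈ 151.789

s = 32.0, Area = 151.8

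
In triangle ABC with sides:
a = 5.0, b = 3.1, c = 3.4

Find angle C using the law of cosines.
c² = a² + b² − 2ab·cos(C)  ⇒  cos(C) = (a² + b² − c²)/(2ab)
cos(C) = (5.0² + 3.1² − 3.4²)/(2·5.0·3.1) = (25 + 9.61 − 11.56)/31 = 23.05/31 ≈ 0.743548
C = arccos(0.743548) ≈ 41.9654°

C = 41.97°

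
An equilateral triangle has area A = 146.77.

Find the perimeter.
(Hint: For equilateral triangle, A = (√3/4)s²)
A = (√3/4)s²  ⇒  s² = 4A/√3 = 4·146.77/√3 = 587.08/1.73205 ≈ 338.951
s ≈ √338.951 ≈ 18.4106
Perimeter = 3s ≈ 3·18.4106 ≈ 55.2318

Perimeter = 55.23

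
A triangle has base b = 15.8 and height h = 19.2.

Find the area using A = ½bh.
A = ½·b·h = ½·15.8·19.2 = ½·303.36 = 151.68

Area = 151.68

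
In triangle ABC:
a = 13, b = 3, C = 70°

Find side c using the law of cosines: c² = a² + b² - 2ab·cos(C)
c² = 13² + 3² − 2·13·3·cos(70°)
cos(70°) ≈ 0.34202
c² ≈ 169 + 9 − 78·(0.34202) ≈ 178 − 26.6776 ≈ 151.322
c ≈ √151.322 ≈ 12.3013

c = 12.3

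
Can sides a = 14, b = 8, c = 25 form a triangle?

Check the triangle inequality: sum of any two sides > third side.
a + b vs c: 14 + 8 = 22 ≤ 25  ✗
a + c vs b: 14 + 25 = 39 > 8  ✓
b + c vs a: 8 + 25 = 33 > 14  ✓

No: 14 + 8 = 22 is not > 25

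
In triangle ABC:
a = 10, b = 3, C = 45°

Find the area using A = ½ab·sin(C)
A = ½·a·b·sin(C) = ½·10·3·sin(45°)
sin(45°) ≈ 0.707107
A ≈ ½·30·0.707107 = 15·0.707107 ≈ 10.6066

Area = 10.61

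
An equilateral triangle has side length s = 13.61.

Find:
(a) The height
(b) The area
(a) The height splits the triangle into two 30-60-90 halves: h = s·√3/2 = 13.61·1.73205/2 ≈ 23.5732/2 ≈ 11.7866
(b) Area = (√3/4)·s² = (√3/4)·13.61² = (√3/4)·185.2321 ≈ 0.433013·185.2321 ≈ 80.2079

Height = 11.79, Area = 80.21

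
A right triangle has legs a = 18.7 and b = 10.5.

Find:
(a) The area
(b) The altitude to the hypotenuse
(a) The legs are perpendicular, so Area = ½·a·b = ½·18.7·10.5 = ½·196.35 = 98.175
(b) Hypotenuse c = √(a² + b²) = √(349.69 + 110.25) = √459.94 ≈ 21.4462
    Area = ½·c·h_c  ⇒  h_c = 2·Area/c = 196.35/21.4462 ≈ 9.15546

Area = 98.175, h_c = 9.155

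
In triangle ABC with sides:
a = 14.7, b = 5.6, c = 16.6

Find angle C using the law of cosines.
c² = a² + b² − 2ab·cos(C)  ⇒  cos(C) = (a² + b² − c²)/(2ab)
cos(C) = (14.7² + 5.6² − 16.6²)/(2·14.7·5.6) = (216.09 + 31.36 − 275.56)/164.64 = -28.11/164.64 ≈ -0.170736
C = arccos(-0.170736) ≈ 99.8306°

C = 99.83°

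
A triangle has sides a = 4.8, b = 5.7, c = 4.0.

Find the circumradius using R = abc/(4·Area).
First find the area with Heron's formula.
s = (4.8 + 5.7 + 4.0)/2 = 7.25
Area = √(s(s−a)(s−b)(s−c)) = √(7.25·2.45·1.55·3.25) ≈ √89.4786 ≈ 9.45931
abc = 4.8·5.7·4.0 = 109.44
R = abc/(4·Area) ≈ 109.44/(4·9.45931) = 109.44/37.8373 ≈ 2.89239

R = 2.892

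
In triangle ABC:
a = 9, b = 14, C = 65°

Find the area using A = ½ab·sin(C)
A = ½·a·b·sin(C) = ½·9·14·sin(65°)
sin(65°) ≈ 0.906308
A ≈ ½·126·0.906308 = 63·0.906308 ≈ 57.0974

Area = 57.1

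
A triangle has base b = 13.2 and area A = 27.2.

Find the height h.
A = ½·b·h  ⇒  h = 2A/b = 2·27.2/13.2 = 54.4/13.2 ≈ 4.12121

h = 4.121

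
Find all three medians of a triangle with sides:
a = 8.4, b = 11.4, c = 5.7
Median formula: m_a = ½√(2b² + 2c² − a²) (and cyclically). a² = 70.56, b² = 129.96, c² = 32.49.
m_a = ½√(2·129.96 + 2·32.49 − 70.56) = ½√254.34 ≈ ½·15.948 ≈ 7.97402
m_b = ½√(2·70.56 + 2·32.49 − 129.96) = ½√76.14 ≈ ½·8.72582 ≈ 4.36291
m_c = ½√(2·70.56 + 2·129.96 − 32.49) = ½√368.55 ≈ ½·19.1977 ≈ 9.59883

m_a = 7.974, m_b = 4.363, m_c = 9.599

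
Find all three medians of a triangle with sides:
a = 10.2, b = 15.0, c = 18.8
Median formula: m_a = ½√(2b² + 2c² − a²) (and cyclically). a² = 104.04, b² = 225, c² = 353.44.
m_a = ½√(2·225 + 2·353.44 − 104.04) = ½√1052.84 ≈ ½·32.4475 ≈ 16.2237
m_b = ½√(2·104.04 + 2·353.44 − 225) = ½√689.96 ≈ ½·26.2671 ≈ 13.1335
m_c = ½√(2·104.04 + 2·225 − 353.44) = ½√304.64 ≈ ½·17.4539 ≈ 8.72697

m_a = 16.22, m_b = 13.13, m_c = 8.727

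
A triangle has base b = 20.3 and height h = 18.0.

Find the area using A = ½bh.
A = ½·b·h = ½·20.3·18.0 = ½·365.4 = 182.7

Area = 182.7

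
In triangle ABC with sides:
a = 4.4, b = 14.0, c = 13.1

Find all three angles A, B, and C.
Law of cosines for each angle (a² = 19.36, b² = 196, c² = 171.61):
cos(A) = (b² + c² − a²)/(2bc) = (196 + 171.61 − 19.36)/(2·14.0·13.1) = 348.25/366.8 ≈ 0.949427  ⇒  A ≈ 18.2996°
cos(B) = (a² + c² − b²)/(2ac) = (19.36 + 171.61 − 196)/(2·4.4·13.1) = -5.03/115.28 ≈ -0.0436329  ⇒  B ≈ 92.5008°
cos(C) = (a² + b² − c²)/(2ab) = (19.36 + 196 − 171.61)/(2·4.4·14.0) = 43.75/123.2 ≈ 0.355114  ⇒  C ≈ 69.1996°
Check: A + B + C ≈ 180°

A = 18.3°, B = 92.5°, C = 69.2°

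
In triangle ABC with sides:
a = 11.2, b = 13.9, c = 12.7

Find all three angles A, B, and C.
Law of cosines for each angle (a² = 125.44, b² = 193.21, c² = 161.29):
cos(A) = (b² + c² − a²)/(2bc) = (193.21 + 161.29 − 125.44)/(2·13.9·12.7) = 229.06/353.06 ≈ 0.648785  ⇒  A ≈ 49.5499°
cos(B) = (a² + c² − b²)/(2ac) = (125.44 + 161.29 − 193.21)/(2·11.2·12.7) = 93.52/284.48 ≈ 0.32874  ⇒  B ≈ 70.8077°
cos(C) = (a² + b² − c²)/(2ab) = (125.44 + 193.21 − 161.29)/(2·11.2·13.9) = 157.36/311.36 ≈ 0.505396  ⇒  C ≈ 59.6424°
Check: A + B + C ≈ 180°

A = 49.55°, B = 70.81°, C = 59.64°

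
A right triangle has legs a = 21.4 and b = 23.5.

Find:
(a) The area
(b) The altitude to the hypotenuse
(a) The legs are perpendicular, so Area = ½·a·b = ½·21.4·23.5 = ½·502.9 = 251.45
(b) Hypotenuse c = √(a² + b²) = √(457.96 + 552.25) = √1010.21 ≈ 31.7838
    Area = ½·c·h_c  ⇒  h_c = 2·Area/c = 502.9/31.7838 ≈ 15.8225

Area = 251.45, h_c = 15.82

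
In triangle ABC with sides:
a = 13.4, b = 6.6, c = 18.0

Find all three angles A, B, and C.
Law of cosines for each angle (a² = 179.56, b² = 43.56, c² = 324):
cos(A) = (b² + c² − a²)/(2bc) = (43.56 + 324 − 179.56)/(2·6.6·18.0) = 188/237.6 ≈ 0.791246  ⇒  A ≈ 37.6979°
cos(B) = (a² + c² − b²)/(2ac) = (179.56 + 324 − 43.56)/(2·13.4·18.0) = 460/482.4 ≈ 0.953566  ⇒  B ≈ 17.5288°
cos(C) = (a² + b² − c²)/(2ab) = (179.56 + 43.56 − 324)/(2·13.4·6.6) = -100.88/176.88 ≈ -0.57033  ⇒  C ≈ 124.773°
Check: A + B + C ≈ 180°

A = 37.7°, B = 17.53°, C = 124.8°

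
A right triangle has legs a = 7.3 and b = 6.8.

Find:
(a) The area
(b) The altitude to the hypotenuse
(a) The legs are perpendicular, so Area = ½·a·b = ½·7.3·6.8 = ½·49.64 = 24.82
(b) Hypotenuse c = √(a² + b²) = √(53.29 + 46.24) = √99.53 ≈ 9.97647
    Area = ½·c·h_c  ⇒  h_c = 2·Area/c = 49.64/9.97647 ≈ 4.97571

Area = 24.82, h_c = 4.976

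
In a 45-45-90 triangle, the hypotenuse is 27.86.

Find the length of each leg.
In a 45-45-90 triangle hypotenuse = leg·√2, so leg = hypotenuse/√2.
Leg = 27.86/√2 ≈ 27.86/1.41421 ≈ 19.7

Each leg = 19.7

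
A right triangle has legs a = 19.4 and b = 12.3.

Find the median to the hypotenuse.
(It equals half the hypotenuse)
Hypotenuse c = √(a² + b²) = √(376.36 + 151.29) = √527.65 ≈ 22.9706
Median to hypotenuse = c/2 ≈ 22.9706/2 ≈ 11.4853

Median = 11.49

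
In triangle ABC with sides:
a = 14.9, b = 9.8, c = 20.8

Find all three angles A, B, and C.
Law of cosines for each angle (a² = 222.01, b² = 96.04, c² = 432.64):
cos(A) = (b² + c² − a²)/(2bc) = (96.04 + 432.64 − 222.01)/(2·9.8·20.8) = 306.67/407.68 ≈ 0.752232  ⇒  A ≈ 41.2159°
cos(B) = (a² + c² − b²)/(2ac) = (222.01 + 432.64 − 96.04)/(2·14.9·20.8) = 558.61/619.84 ≈ 0.901216  ⇒  B ≈ 25.6816°
cos(C) = (a² + b² − c²)/(2ab) = (222.01 + 96.04 − 432.64)/(2·14.9·9.8) = -114.59/292.04 ≈ -0.392378  ⇒  C ≈ 113.103°
Check: A + B + C ≈ 180°

A = 41.22°, B = 25.68°, C = 113.1°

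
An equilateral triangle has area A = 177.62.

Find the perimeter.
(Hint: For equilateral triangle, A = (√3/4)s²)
A = (√3/4)s²  ⇒  s² = 4A/√3 = 4·177.62/√3 = 710.48/1.73205 ≈ 410.196
s ≈ √410.196 ≈ 20.2533
Perimeter = 3s ≈ 3·20.2533 ≈ 60.7599

Perimeter = 60.76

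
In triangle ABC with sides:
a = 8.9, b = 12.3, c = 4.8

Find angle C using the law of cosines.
c² = a² + b² − 2ab·cos(C)  ⇒  cos(C) = (a² + b² − c²)/(2ab)
cos(C) = (8.9² + 12.3² − 4.8²)/(2·8.9·12.3) = (79.21 + 151.29 − 23.04)/218.94 = 207.46/218.94 ≈ 0.947566
C = arccos(0.947566) ≈ 18.6364°

C = 18.64°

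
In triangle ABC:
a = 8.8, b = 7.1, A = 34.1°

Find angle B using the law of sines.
a/sin(A) = b/sin(B)  ⇒  sin(B) = b·sin(A)/a = 7.1·sin(34.1°)/8.8
sin(34.1°) ≈ 0.560639
sin(B) ≈ 7.1·0.560639/8.8 ≈ 3.98054/8.8 ≈ 0.452334
B = arcsin(0.452334) ≈ 26.8935°
(Since b ≤ a we need B ≤ A, so the obtuse alternative 180° − 26.8935° ≈ 153.106° is rejected.)

B = 26.89°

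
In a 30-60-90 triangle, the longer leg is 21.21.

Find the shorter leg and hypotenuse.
In a 30-60-90 triangle the sides are in ratio 1 : √3 : 2, so short leg = long leg/√3 and hypotenuse = 2·(short leg).
Short leg = 21.21/√3 ≈ 21.21/1.73205 ≈ 12.2456
Hypotenuse = 2·12.2456 ≈ 24.4912

Short leg = 12.25, Hypotenuse = 24.49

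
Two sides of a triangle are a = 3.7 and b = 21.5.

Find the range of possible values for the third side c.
Triangle inequality: |a − b| < c < a + b
|a − b| = |3.7 − 21.5| = 17.8
a + b = 3.7 + 21.5 = 25.2

17.8 < c < 25.2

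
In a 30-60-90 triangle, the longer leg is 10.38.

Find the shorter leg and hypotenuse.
In a 30-60-90 triangle the sides are in ratio 1 : √3 : 2, so short leg = long leg/√3 and hypotenuse = 2·(short leg).
Short leg = 10.38/√3 ≈ 10.38/1.73205 ≈ 5.9929
Hypotenuse = 2·5.9929 ≈ 11.9858

Short leg = 5.993, Hypotenuse = 11.99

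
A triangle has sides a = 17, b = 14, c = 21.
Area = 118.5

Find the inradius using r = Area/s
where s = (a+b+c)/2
s = (17 + 14 + 21)/2 = 52/2 = 26
r = Area/s = 118.5/26 ≈ 4.55769

r = 4.558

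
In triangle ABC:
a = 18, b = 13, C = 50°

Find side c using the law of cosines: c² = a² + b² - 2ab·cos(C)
c² = 18² + 13² − 2·18·13·cos(50°)
cos(50°) ≈ 0.642788
c² ≈ 324 + 169 − 468·(0.642788) ≈ 493 − 300.825 ≈ 192.175
c ≈ √192.175 ≈ 13.8627

c = 13.86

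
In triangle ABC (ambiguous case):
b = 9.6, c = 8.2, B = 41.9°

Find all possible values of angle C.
b/sin(B) = c/sin(C)  ⇒  sin(C) = c·sin(B)/b = 8.2·sin(41.9°)/9.6
sin(41.9°) ≈ 0.667833
sin(C) ≈ 8.2·0.667833/9.6 ≈ 5.47623/9.6 ≈ 0.57044
Candidate 1: C₁ = arcsin(0.57044) ≈ 34.7809°  →  A = 180° − 41.9° − 34.7809° ≈ 103.319° > 0, valid
Candidate 2: C₂ = 180° − C₁ ≈ 145.219°  →  A = 180° − 41.9° − 145.219° ≈ -7.1191° ≤ 0, not a valid triangle

C = 34.78° (one solution)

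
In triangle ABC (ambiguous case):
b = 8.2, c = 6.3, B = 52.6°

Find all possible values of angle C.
b/sin(B) = c/sin(C)  ⇒  sin(C) = c·sin(B)/b = 6.3·sin(52.6°)/8.2
sin(52.6°) ≈ 0.794415
sin(C) ≈ 6.3·0.794415/8.2 ≈ 5.00481/8.2 ≈ 0.610343
Candidate 1: C₁ = arcsin(0.610343) ≈ 37.6143°  →  A = 180° − 52.6° − 37.6143° ≈ 89.7857° > 0, valid
Candidate 2: C₂ = 180° − C₁ ≈ 142.386°  →  A = 180° − 52.6° − 142.386° ≈ -14.9857° ≤ 0, not a valid triangle

C = 37.61° (one solution)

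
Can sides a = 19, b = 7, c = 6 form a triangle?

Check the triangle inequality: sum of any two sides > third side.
a + b vs c: 19 + 7 = 26 > 6  ✓
a + c vs b: 19 + 6 = 25 > 7  ✓
b + c vs a: 7 + 6 = 13 ≤ 19  ✗

No: 7 + 6 = 13 is not > 19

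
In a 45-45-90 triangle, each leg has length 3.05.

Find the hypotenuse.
In a 45-45-90 triangle the sides are in ratio 1 : 1 : √2, so hypotenuse = leg·√2.
Hypotenuse = 3.05·√2 ≈ 3.05·1.41421 ≈ 4.31335

Hypotenuse = 3.05√2 = 4.313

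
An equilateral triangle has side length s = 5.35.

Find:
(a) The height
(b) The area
(a) The height splits the triangle into two 30-60-90 halves: h = s·√3/2 = 5.35·1.73205/2 ≈ 9.26647/2 ≈ 4.63324
(b) Area = (√3/4)·s² = (√3/4)·5.35² = (√3/4)·28.6225 ≈ 0.433013·28.6225 ≈ 12.3939

Height = 4.633, Area = 12.39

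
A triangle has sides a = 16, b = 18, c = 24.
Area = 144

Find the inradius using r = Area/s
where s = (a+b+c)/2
s = (16 + 18 + 24)/2 = 58/2 = 29
r = Area/s = 144/29 ≈ 4.96552

r = 4.966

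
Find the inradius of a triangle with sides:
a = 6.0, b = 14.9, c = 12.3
r = Area/s where s is the semi-perimeter.
s = (6.0 + 14.9 + 12.3)/2 = 33.2/2 = 16.6
Area = √(s(s−a)(s−b)(s−c)) = √(16.6·10.6·1.7·4.3) ≈ √1286.27 ≈ 35.8646
r ≈ 35.8646/16.6 ≈ 2.16052

r = 2.161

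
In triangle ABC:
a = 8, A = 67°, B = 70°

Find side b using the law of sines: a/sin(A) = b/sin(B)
a/sin(A) = b/sin(B)  ⇒  b = a·sin(B)/sin(A) = 8·sin(70°)/sin(67°)
sin(70°) ≈ 0.939693, sin(67°) ≈ 0.920505
b ≈ 8·0.939693/0.920505 ≈ 7.51754/0.920505 ≈ 8.16676

b = 8.167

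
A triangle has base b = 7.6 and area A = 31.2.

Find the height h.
A = ½·b·h  ⇒  h = 2A/b = 2·31.2/7.6 = 62.4/7.6 ≈ 8.21053

h = 8.211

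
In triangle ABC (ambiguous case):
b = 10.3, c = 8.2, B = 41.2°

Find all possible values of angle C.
b/sin(B) = c/sin(C)  ⇒  sin(C) = c·sin(B)/b = 8.2·sin(41.2°)/10.3
sin(41.2°) ≈ 0.658689
sin(C) ≈ 8.2·0.658689/10.3 ≈ 5.40125/10.3 ≈ 0.524394
Candidate 1: C₁ = arcsin(0.524394) ≈ 31.6274°  →  A = 180° − 41.2° − 31.6274° ≈ 107.173° > 0, valid
Candidate 2: C₂ = 180° − C₁ ≈ 148.373°  →  A = 180° − 41.2° − 148.373° ≈ -9.5726° ≤ 0, not a valid triangle

C = 31.63° (one solution)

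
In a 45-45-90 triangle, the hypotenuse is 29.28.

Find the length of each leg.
In a 45-45-90 triangle hypotenuse = leg·√2, so leg = hypotenuse/√2.
Leg = 29.28/√2 ≈ 29.28/1.41421 ≈ 20.7041

Each leg = 20.7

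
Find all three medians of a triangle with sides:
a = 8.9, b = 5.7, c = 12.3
Median formula: m_a = ½√(2b² + 2c² − a²) (and cyclically). a² = 79.21, b² = 32.49, c² = 151.29.
m_a = ½√(2·32.49 + 2·151.29 − 79.21) = ½√288.35 ≈ ½·16.9809 ≈ 8.49044
m_b = ½√(2·79.21 + 2·151.29 − 32.49) = ½√428.51 ≈ ½·20.7005 ≈ 10.3502
m_c = ½√(2·79.21 + 2·32.49 − 151.29) = ½√72.11 ≈ ½·8.49176 ≈ 4.24588

m_a = 8.49, m_b = 10.35, m_c = 4.246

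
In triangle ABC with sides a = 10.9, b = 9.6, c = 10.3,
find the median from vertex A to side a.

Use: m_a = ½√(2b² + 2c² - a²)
m_a = ½√(2·9.6² + 2·10.3² − 10.9²) = ½√(2·92.16 + 2·106.09 − 118.81) = ½√(184.32 + 212.18 − 118.81) = ½√277.69
√277.69 ≈ 16.664, so m_a ≈ 8.33202

m_a = 8.332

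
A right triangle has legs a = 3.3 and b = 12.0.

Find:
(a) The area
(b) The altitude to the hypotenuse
(a) The legs are perpendicular, so Area = ½·a·b = ½·3.3·12.0 = ½·39.6 = 19.8
(b) Hypotenuse c = √(a² + b²) = √(10.89 + 144) = √154.89 ≈ 12.4455
    Area = ½·c·h_c  ⇒  h_c = 2·Area/c = 39.6/12.4455 ≈ 3.18188

Area = 19.8, h_c = 3.182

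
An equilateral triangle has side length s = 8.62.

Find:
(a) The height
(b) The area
(a) The height splits the triangle into two 30-60-90 halves: h = s·√3/2 = 8.62·1.73205/2 ≈ 14.9303/2 ≈ 7.46514
(b) Area = (√3/4)·s² = (√3/4)·8.62² = (√3/4)·74.3044 ≈ 0.433013·74.3044 ≈ 32.1747

Height = 7.465, Area = 32.17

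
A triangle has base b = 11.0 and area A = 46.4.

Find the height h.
A = ½·b·h  ⇒  h = 2A/b = 2·46.4/11.0 = 92.8/11.0 ≈ 8.43636

h = 8.436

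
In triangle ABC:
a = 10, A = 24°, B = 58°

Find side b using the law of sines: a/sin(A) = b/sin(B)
a/sin(A) = b/sin(B)  ⇒  b = a·sin(B)/sin(A) = 10·sin(58°)/sin(24°)
sin(58°) ≈ 0.848048, sin(24°) ≈ 0.406737
b ≈ 10·0.848048/0.406737 ≈ 8.48048/0.406737 ≈ 20.8501

b = 20.85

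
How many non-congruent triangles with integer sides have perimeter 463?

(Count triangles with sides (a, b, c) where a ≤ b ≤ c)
Let a ≤ b ≤ c with a + b + c = 463. The only binding inequality is a + b > c, i.e. 463 − c > c, so c < 463/2; and c ≥ 463/3 since c is the largest side.
So 155 ≤ c ≤ 231. For each c, b runs from ⌈(463 − c)/2⌉ up to c (then a = 463 − b − c satisfies 1 ≤ a ≤ b automatically), giving c − ⌈(463 − c)/2⌉ + 1 choices.
Summing over c: 2 + 3 + 5 + 6 + … + 114 + 116  (77 terms, c = 155, …, 231) = 4524
Check (closed form: nearest integer to p²/48 for even p, (p+3)²/48 for odd p): (463+3)²/48 = 466²/48 = 217156/48 ≈ 4524.08 → 4524

4524 triangles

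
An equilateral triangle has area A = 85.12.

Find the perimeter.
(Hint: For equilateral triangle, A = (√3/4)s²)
A = (√3/4)s²  ⇒  s² = 4A/√3 = 4·85.12/√3 = 340.48/1.73205 ≈ 196.576
s ≈ √196.576 ≈ 14.0206
Perimeter = 3s ≈ 3·14.0206 ≈ 42.0617

Perimeter = 42.06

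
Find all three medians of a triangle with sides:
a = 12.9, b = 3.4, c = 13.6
Median formula: m_a = ½√(2b² + 2c² − a²) (and cyclically). a² = 166.41, b² = 11.56, c² = 184.96.
m_a = ½√(2·11.56 + 2·184.96 − 166.41) = ½√226.63 ≈ ½·15.0542 ≈ 7.52712
m_b = ½√(2·166.41 + 2·184.96 − 11.56) = ½√691.18 ≈ ½·26.2903 ≈ 13.1452
m_c = ½√(2·166.41 + 2·11.56 − 184.96) = ½√170.98 ≈ ½·13.0759 ≈ 6.53797

m_a = 7.527, m_b = 13.15, m_c = 6.538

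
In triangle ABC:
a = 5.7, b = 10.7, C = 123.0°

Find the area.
Two sides and the included angle (SAS): A = ½·a·b·sin(C) = ½·5.7·10.7·sin(123.0°)
sin(123.0°) ≈ 0.838671
A ≈ ½·60.99·0.838671 = 30.495·0.838671 ≈ 25.5753

Area = 25.58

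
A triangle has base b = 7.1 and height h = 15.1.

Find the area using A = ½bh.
A = ½·b·h = ½·7.1·15.1 = ½·107.21 = 53.605

Area = 53.605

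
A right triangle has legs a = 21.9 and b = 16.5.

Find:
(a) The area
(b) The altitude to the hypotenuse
(a) The legs are perpendicular, so Area = ½·a·b = ½·21.9·16.5 = ½·361.35 = 180.675
(b) Hypotenuse c = √(a² + b²) = √(479.61 + 272.25) = √751.86 ≈ 27.4201
    Area = ½·c·h_c  ⇒  h_c = 2·Area/c = 361.35/27.4201 ≈ 13.1783

Area = 180.675, h_c = 13.18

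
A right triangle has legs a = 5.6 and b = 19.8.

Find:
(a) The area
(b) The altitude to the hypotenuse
(a) The legs are perpendicular, so Area = ½·a·b = ½·5.6·19.8 = ½·110.88 = 55.44
(b) Hypotenuse c = √(a² + b²) = √(31.36 + 392.04) = √423.4 ≈ 20.5767
    Area = ½·c·h_c  ⇒  h_c = 2·Area/c = 110.88/20.5767 ≈ 5.38862

Area = 55.44, h_c = 5.389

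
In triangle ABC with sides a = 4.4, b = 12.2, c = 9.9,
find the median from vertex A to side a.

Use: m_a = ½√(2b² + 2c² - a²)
m_a = ½√(2·12.2² + 2·9.9² − 4.4²) = ½√(2·148.84 + 2·98.01 − 19.36) = ½√(297.68 + 196.02 − 19.36) = ½√474.34
√474.34 ≈ 21.7793, so m_a ≈ 10.8897

m_a = 10.89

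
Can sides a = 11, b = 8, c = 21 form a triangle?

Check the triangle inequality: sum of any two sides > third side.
a + b vs c: 11 + 8 = 19 ≤ 21  ✗
a + c vs b: 11 + 21 = 32 > 8  ✓
b + c vs a: 8 + 21 = 29 > 11  ✓

No: 11 + 8 = 19 is not > 21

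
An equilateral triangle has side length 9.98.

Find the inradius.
r = Area/s with s the semi-perimeter.
Area = (√3/4)·9.98² = (√3/4)·99.6004 ≈ 0.433013·99.6004 ≈ 43.1282
s = 3·9.98/2 = 14.97
r ≈ 43.1282/14.97 ≈ 2.88098
(Equivalently r = side/(2√3) = 9.98/3.4641 ≈ 2.88098.)

r = 2.881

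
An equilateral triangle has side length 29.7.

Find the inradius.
r = Area/s with s the semi-perimeter.
Area = (√3/4)·29.7² = (√3/4)·882.09 ≈ 0.433013·882.09 ≈ 381.956
s = 3·29.7/2 = 44.55
r ≈ 381.956/44.55 ≈ 8.57365
(Equivalently r = side/(2√3) = 29.7/3.4641 ≈ 8.57365.)

r = 8.574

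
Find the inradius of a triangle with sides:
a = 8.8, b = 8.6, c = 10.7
r = Area/s where s is the semi-perimeter.
s = (8.8 + 8.6 + 10.7)/2 = 28.1/2 = 14.05
Area = √(s(s−a)(s−b)(s−c)) = √(14.05·5.25·5.45·3.35) ≈ √1346.72 ≈ 36.6977
r ≈ 36.6977/14.05 ≈ 2.61193

r = 2.612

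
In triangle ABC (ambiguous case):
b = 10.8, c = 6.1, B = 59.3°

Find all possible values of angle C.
b/sin(B) = c/sin(C)  ⇒  sin(C) = c·sin(B)/b = 6.1·sin(59.3°)/10.8
sin(59.3°) ≈ 0.859852
sin(C) ≈ 6.1·0.859852/10.8 ≈ 5.2451/10.8 ≈ 0.485657
Candidate 1: C₁ = arcsin(0.485657) ≈ 29.0555°  →  A = 180° − 59.3° − 29.0555° ≈ 91.6445° > 0, valid
Candidate 2: C₂ = 180° − C₁ ≈ 150.944°  →  A = 180° − 59.3° − 150.944° ≈ -30.2445° ≤ 0, not a valid triangle

C = 29.06° (one solution)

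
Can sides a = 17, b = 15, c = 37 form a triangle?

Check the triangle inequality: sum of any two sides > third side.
a + b vs c: 17 + 15 = 32 ≤ 37  ✗
a + c vs b: 17 + 37 = 54 > 15  ✓
b + c vs a: 15 + 37 = 52 > 17  ✓

No: 17 + 15 = 32 is not > 37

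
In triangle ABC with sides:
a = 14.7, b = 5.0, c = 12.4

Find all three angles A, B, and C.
Law of cosines for each angle (a² = 216.09, b² = 25, c² = 153.76):
cos(A) = (b² + c² − a²)/(2bc) = (25 + 153.76 − 216.09)/(2·5.0·12.4) = -37.33/124 ≈ -0.301048  ⇒  A ≈ 107.521°
cos(B) = (a² + c² − b²)/(2ac) = (216.09 + 153.76 − 25)/(2·14.7·12.4) = 344.85/364.56 ≈ 0.945935  ⇒  B ≈ 18.9266°
cos(C) = (a² + b² − c²)/(2ab) = (216.09 + 25 − 153.76)/(2·14.7·5.0) = 87.33/147 ≈ 0.594082  ⇒  C ≈ 53.5528°
Check: A + B + C ≈ 180°

A = 107.5°, B = 18.93°, C = 53.55°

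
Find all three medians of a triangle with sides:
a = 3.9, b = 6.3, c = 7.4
Median formula: m_a = ½√(2b² + 2c² − a²) (and cyclically). a² = 15.21, b² = 39.69, c² = 54.76.
m_a = ½√(2·39.69 + 2·54.76 − 15.21) = ½√173.69 ≈ ½·13.1792 ≈ 6.58958
m_b = ½√(2·15.21 + 2·54.76 − 39.69) = ½√100.25 ≈ ½·10.0125 ≈ 5.00625
m_c = ½√(2·15.21 + 2·39.69 − 54.76) = ½√55.04 ≈ ½·7.41889 ≈ 3.70945

m_a = 6.59, m_b = 5.006, m_c = 3.709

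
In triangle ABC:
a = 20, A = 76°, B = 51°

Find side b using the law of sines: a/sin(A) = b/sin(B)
a/sin(A) = b/sin(B)  ⇒  b = a·sin(B)/sin(A) = 20·sin(51°)/sin(76°)
sin(51°) ≈ 0.777146, sin(76°) ≈ 0.970296
b ≈ 20·0.777146/0.970296 ≈ 15.5429/0.970296 ≈ 16.0187

b = 16.02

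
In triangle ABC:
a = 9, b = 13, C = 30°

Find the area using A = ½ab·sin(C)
A = ½·a·b·sin(C) = ½·9·13·sin(30°)
sin(30°) ≈ 0.5
A ≈ ½·117·0.5 = 58.5·0.5 ≈ 29.25

Area = 29.25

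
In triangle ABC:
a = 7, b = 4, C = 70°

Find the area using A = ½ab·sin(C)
A = ½·a·b·sin(C) = ½·7·4·sin(70°)
sin(70°) ≈ 0.939693
A ≈ ½·28·0.939693 = 14·0.939693 ≈ 13.1557

Area = 13.16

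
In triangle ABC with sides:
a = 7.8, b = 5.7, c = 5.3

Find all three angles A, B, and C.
Law of cosines for each angle (a² = 60.84, b² = 32.49, c² = 28.09):
cos(A) = (b² + c² − a²)/(2bc) = (32.49 + 28.09 − 60.84)/(2·5.7·5.3) = -0.26/60.42 ≈ -0.00430321  ⇒  A ≈ 90.2466°
cos(B) = (a² + c² − b²)/(2ac) = (60.84 + 28.09 − 32.49)/(2·7.8·5.3) = 56.44/82.68 ≈ 0.682632  ⇒  B ≈ 46.9504°
cos(C) = (a² + b² − c²)/(2ab) = (60.84 + 32.49 − 28.09)/(2·7.8·5.7) = 65.24/88.92 ≈ 0.733693  ⇒  C ≈ 42.8031°
Check: A + B + C ≈ 180°

A = 90.25°, B = 46.95°, C = 42.8°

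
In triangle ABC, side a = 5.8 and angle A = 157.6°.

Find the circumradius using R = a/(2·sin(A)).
R = a/(2·sin(A)) = 5.8/(2·sin(157.6°))
sin(157.6°) ≈ 0.38107
R ≈ 5.8/(2·0.38107) = 5.8/0.762141 ≈ 7.61014

R = 7.61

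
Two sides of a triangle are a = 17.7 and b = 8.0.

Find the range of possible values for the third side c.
Triangle inequality: |a − b| < c < a + b
|a − b| = |17.7 − 8.0| = 9.7
a + b = 17.7 + 8.0 = 25.7

9.7 < c < 25.7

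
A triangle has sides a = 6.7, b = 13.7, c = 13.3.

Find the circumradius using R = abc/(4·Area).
First find the area with Heron's formula.
s = (6.7 + 13.7 + 13.3)/2 = 16.85
Area = √(s(s−a)(s−b)(s−c)) = √(16.85·10.15·3.15·3.55) ≈ √1912.52 ≈ 43.7323
abc = 6.7·13.7·13.3 = 1220.807
R = abc/(4·Area) ≈ 1220.807/(4·43.7323) = 1220.807/174.929 ≈ 6.97886

R = 6.979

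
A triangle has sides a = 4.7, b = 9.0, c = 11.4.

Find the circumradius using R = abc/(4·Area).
First find the area with Heron's formula.
s = (4.7 + 9.0 + 11.4)/2 = 12.55
Area = √(s(s−a)(s−b)(s−c)) = √(12.55·7.85·3.55·1.15) ≈ √402.198 ≈ 20.0549
abc = 4.7·9.0·11.4 = 482.22
R = abc/(4·Area) ≈ 482.22/(4·20.0549) = 482.22/80.2195 ≈ 6.01126

R = 6.011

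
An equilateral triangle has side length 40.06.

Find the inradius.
r = Area/s with s the semi-perimeter.
Area = (√3/4)·40.06² = (√3/4)·1604.8036 ≈ 0.433013·1604.8036 ≈ 694.9
s = 3·40.06/2 = 60.09
r ≈ 694.9/60.09 ≈ 11.5643
(Equivalently r = side/(2√3) = 40.06/3.4641 ≈ 11.5643.)

r = 11.56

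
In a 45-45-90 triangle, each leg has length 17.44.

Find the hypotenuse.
In a 45-45-90 triangle the sides are in ratio 1 : 1 : √2, so hypotenuse = leg·√2.
Hypotenuse = 17.44·√2 ≈ 17.44·1.41421 ≈ 24.6639

Hypotenuse = 17.44√2 = 24.66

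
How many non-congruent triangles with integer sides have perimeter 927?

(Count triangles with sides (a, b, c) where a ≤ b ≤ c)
Let a ≤ b ≤ c with a + b + c = 927. The only binding inequality is a + b > c, i.e. 927 − c > c, so c < 927/2; and c ≥ 927/3 since c is the largest side.
So 309 ≤ c ≤ 463. For each c, b runs from ⌈(927 − c)/2⌉ up to c (then a = 927 − b − c satisfies 1 ≤ a ≤ b automatically), giving c − ⌈(927 − c)/2⌉ + 1 choices.
Summing over c: 1 + 2 + 4 + 5 + … + 230 + 232  (155 terms, c = 309, …, 463) = 18019
Check (closed form: nearest integer to p²/48 for even p, (p+3)²/48 for odd p): (927+3)²/48 = 930²/48 = 864900/48 ≈ 18018.75 → 18019

18019 triangles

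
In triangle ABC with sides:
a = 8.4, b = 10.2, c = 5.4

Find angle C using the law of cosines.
c² = a² + b² − 2ab·cos(C)  ⇒  cos(C) = (a² + b² − c²)/(2ab)
cos(C) = (8.4² + 10.2² − 5.4²)/(2·8.4·10.2) = (70.56 + 104.04 − 29.16)/171.36 = 145.44/171.36 ≈ 0.848739
C = arccos(0.848739) ≈ 31.9252°

C = 31.93°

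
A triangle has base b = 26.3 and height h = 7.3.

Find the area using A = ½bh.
A = ½·b·h = ½·26.3·7.3 = ½·191.99 = 95.995

Area = 95.995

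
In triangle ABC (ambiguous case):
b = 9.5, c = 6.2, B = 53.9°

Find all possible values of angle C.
b/sin(B) = c/sin(C)  ⇒  sin(C) = c·sin(B)/b = 6.2·sin(53.9°)/9.5
sin(53.9°) ≈ 0.80799
sin(C) ≈ 6.2·0.80799/9.5 ≈ 5.00954/9.5 ≈ 0.52732
Candidate 1: C₁ = arcsin(0.52732) ≈ 31.8245°  →  A = 180° − 53.9° − 31.8245° ≈ 94.2755° > 0, valid
Candidate 2: C₂ = 180° − C₁ ≈ 148.175°  →  A = 180° − 53.9° − 148.175° ≈ -22.0755° ≤ 0, not a valid triangle

C = 31.82° (one solution)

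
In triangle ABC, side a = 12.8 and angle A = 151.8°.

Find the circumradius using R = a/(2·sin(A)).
R = a/(2·sin(A)) = 12.8/(2·sin(151.8°))
sin(151.8°) ≈ 0.472551
R ≈ 12.8/(2·0.472551) = 12.8/0.945102 ≈ 13.5435

R = 13.54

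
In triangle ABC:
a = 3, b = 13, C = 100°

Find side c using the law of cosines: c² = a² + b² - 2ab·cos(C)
c² = 3² + 13² − 2·3·13·cos(100°)
cos(100°) ≈ -0.173648
c² ≈ 9 + 169 − 78·(-0.173648) ≈ 178 + 13.5446 ≈ 191.545
c ≈ √191.545 ≈ 13.84

c = 13.84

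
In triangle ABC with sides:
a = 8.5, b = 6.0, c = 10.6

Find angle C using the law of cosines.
c² = a² + b² − 2ab·cos(C)  ⇒  cos(C) = (a² + b² − c²)/(2ab)
cos(C) = (8.5² + 6.0² − 10.6²)/(2·8.5·6.0) = (72.25 + 36 − 112.36)/102 = -4.11/102 ≈ -0.0402941
C = arccos(-0.0402941) ≈ 92.3093°

C = 92.31°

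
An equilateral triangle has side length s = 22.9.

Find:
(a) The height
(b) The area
(a) The height splits the triangle into two 30-60-90 halves: h = s·√3/2 = 22.9·1.73205/2 ≈ 39.664/2 ≈ 19.832
(b) Area = (√3/4)·s² = (√3/4)·22.9² = (√3/4)·524.41 ≈ 0.433013·524.41 ≈ 227.076

Height = 19.83, Area = 227.1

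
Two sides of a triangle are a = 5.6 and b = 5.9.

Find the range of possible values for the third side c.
Triangle inequality: |a − b| < c < a + b
|a − b| = |5.6 − 5.9| = 0.3
a + b = 5.6 + 5.9 = 11.5

0.3 < c < 11.5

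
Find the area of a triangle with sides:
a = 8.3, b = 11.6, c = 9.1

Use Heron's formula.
s = (8.3 + 11.6 + 9.1)/2 = 29/2 = 14.5
s − a = 6.2, s − b = 2.9, s − c = 5.4
s(s−a)(s−b)(s−c) = 14.5·6.2·2.9·5.4 ≈ 1407.83
Area = √1407.83 ≈ 37.5211

Area = 37.52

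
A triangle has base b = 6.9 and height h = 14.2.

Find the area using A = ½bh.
A = ½·b·h = ½·6.9·14.2 = ½·97.98 = 48.99

Area = 48.99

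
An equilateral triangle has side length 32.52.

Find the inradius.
r = Area/s with s the semi-perimeter.
Area = (√3/4)·32.52² = (√3/4)·1057.5504 ≈ 0.433013·1057.5504 ≈ 457.933
s = 3·32.52/2 = 48.78
r ≈ 457.933/48.78 ≈ 9.38772
(Equivalently r = side/(2√3) = 32.52/3.4641 ≈ 9.38772.)

r = 9.388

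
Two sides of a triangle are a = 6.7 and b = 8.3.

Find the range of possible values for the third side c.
Triangle inequality: |a − b| < c < a + b
|a − b| = |6.7 − 8.3| = 1.6
a + b = 6.7 + 8.3 = 15

1.6 < c < 15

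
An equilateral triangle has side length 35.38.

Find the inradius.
r = Area/s with s the semi-perimeter.
Area = (√3/4)·35.38² = (√3/4)·1251.7444 ≈ 0.433013·1251.7444 ≈ 542.021
s = 3·35.38/2 = 53.07
r ≈ 542.021/53.07 ≈ 10.2133
(Equivalently r = side/(2√3) = 35.38/3.4641 ≈ 10.2133.)

r = 10.21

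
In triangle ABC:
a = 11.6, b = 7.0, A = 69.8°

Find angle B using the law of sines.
a/sin(A) = b/sin(B)  ⇒  sin(B) = b·sin(A)/a = 7.0·sin(69.8°)/11.6
sin(69.8°) ≈ 0.938493
sin(B) ≈ 7.0·0.938493/11.6 ≈ 6.56945/11.6 ≈ 0.566332
B = arcsin(0.566332) ≈ 34.4948°
(Since b ≤ a we need B ≤ A, so the obtuse alternative 180° − 34.4948° ≈ 145.505° is rejected.)

B = 34.49°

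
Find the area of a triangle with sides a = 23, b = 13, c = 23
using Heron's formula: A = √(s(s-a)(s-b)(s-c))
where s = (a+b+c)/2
s = (23 + 13 + 23)/2 = 59/2 = 29.5
s − a = 6.5, s − b = 16.5, s − c = 6.5
s(s−a)(s−b)(s−c) = 29.5·6.5·16.5·6.5 = 20565.1875
Area = √20565.1875 ≈ 143.406

s = 29.5, Area = 143.4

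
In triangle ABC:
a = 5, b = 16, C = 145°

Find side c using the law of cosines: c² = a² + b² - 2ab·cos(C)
c² = 5² + 16² − 2·5·16·cos(145°)
cos(145°) ≈ -0.819152
c² ≈ 25 + 256 − 160·(-0.819152) ≈ 281 + 131.064 ≈ 412.064
c ≈ √412.064 ≈ 20.2994

c = 20.3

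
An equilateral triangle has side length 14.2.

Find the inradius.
r = Area/s with s the semi-perimeter.
Area = (√3/4)·14.2² = (√3/4)·201.64 ≈ 0.433013·201.64 ≈ 87.3127
s = 3·14.2/2 = 21.3
r ≈ 87.3127/21.3 ≈ 4.09919
(Equivalently r = side/(2√3) = 14.2/3.4641 ≈ 4.09919.)

r = 4.099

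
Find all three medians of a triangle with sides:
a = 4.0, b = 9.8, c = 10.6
Median formula: m_a = ½√(2b² + 2c² − a²) (and cyclically). a² = 16, b² = 96.04, c² = 112.36.
m_a = ½√(2·96.04 + 2·112.36 − 16) = ½√400.8 ≈ ½·20.02 ≈ 10.01
m_b = ½√(2·16 + 2·112.36 − 96.04) = ½√160.68 ≈ ½·12.676 ≈ 6.33798
m_c = ½√(2·16 + 2·96.04 − 112.36) = ½√111.72 ≈ ½·10.5698 ≈ 5.28488

m_a = 10.01, m_b = 6.338, m_c = 5.285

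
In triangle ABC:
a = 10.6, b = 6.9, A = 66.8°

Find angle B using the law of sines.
a/sin(A) = b/sin(B)  ⇒  sin(B) = b·sin(A)/a = 6.9·sin(66.8°)/10.6
sin(66.8°) ≈ 0.919135
sin(B) ≈ 6.9·0.919135/10.6 ≈ 6.34203/10.6 ≈ 0.598305
B = arcsin(0.598305) ≈ 36.7486°
(Since b ≤ a we need B ≤ A, so the obtuse alternative 180° − 36.7486° ≈ 143.251° is rejected.)

B = 36.75°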